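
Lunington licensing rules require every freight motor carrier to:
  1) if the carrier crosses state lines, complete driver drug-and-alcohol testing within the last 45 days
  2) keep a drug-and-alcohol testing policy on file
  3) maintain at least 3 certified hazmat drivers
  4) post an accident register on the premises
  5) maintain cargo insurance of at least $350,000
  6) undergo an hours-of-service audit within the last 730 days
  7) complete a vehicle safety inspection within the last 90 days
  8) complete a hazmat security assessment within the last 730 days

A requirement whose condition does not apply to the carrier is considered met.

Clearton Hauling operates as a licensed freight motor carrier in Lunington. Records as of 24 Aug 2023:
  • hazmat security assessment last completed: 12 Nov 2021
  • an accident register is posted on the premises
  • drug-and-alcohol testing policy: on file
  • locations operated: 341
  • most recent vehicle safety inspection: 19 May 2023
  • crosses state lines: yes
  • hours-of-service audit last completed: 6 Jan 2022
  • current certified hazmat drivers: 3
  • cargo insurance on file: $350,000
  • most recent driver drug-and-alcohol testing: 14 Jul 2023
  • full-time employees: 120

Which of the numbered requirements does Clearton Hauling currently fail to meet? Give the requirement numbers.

7

1. condition 'crosses state lines' holds; driver drug-and-alcohol testing 41 days ago vs limit 45 → met
2. drug-and-alcohol testing policy present → met
3. certified hazmat drivers 3 ≥ 3 → met
4. accident register present → met
5. cargo insurance $350,000 ≥ $350,000 → met
6. hours-of-service audit 595 days ago vs limit 730 → met
7. vehicle safety inspection 97 days ago vs limit 90 → not met
8. hazmat security assessment 650 days ago vs limit 730 → met
Not met: 7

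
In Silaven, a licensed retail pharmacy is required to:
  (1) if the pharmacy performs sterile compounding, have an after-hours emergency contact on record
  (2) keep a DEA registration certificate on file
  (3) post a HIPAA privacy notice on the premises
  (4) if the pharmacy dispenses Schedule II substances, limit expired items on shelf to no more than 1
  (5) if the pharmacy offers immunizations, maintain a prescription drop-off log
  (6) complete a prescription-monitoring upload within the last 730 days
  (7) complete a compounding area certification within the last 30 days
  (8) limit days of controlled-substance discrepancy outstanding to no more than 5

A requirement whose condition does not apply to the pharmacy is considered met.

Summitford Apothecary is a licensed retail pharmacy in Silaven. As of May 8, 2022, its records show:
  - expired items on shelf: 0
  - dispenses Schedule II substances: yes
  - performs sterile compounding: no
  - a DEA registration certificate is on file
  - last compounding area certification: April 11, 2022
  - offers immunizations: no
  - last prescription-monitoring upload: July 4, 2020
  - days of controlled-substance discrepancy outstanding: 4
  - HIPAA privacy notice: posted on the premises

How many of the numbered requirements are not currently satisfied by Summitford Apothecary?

0

1. condition 'performs sterile compounding' does not hold → requirement n/a → met
2. DEA registration certificate present → met
3. HIPAA privacy notice present → met
4. condition 'dispenses Schedule II substances' holds; expired items on shelf 0 ≤ 1 → met
5. condition 'offers immunizations' does not hold → requirement n/a → met
6. prescription-monitoring upload 673 days ago vs limit 730 → met
7. compounding area certification 27 days ago vs limit 30 → met
8. days of controlled-substance discrepancy outstanding 4 ≤ 5 → met
Not met: 0 of 8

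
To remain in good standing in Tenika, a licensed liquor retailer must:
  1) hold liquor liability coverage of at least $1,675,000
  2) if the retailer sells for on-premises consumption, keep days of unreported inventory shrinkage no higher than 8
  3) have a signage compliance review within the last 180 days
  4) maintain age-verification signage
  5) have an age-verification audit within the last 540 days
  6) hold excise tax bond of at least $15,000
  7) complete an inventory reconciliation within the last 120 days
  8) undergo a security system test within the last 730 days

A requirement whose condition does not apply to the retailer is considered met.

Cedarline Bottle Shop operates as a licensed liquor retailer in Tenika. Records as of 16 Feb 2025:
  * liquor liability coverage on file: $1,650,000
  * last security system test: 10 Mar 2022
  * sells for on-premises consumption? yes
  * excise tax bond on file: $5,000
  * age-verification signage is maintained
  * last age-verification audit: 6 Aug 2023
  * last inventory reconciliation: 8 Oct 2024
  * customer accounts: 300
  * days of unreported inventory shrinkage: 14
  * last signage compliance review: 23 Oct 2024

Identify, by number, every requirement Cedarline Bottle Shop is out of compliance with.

1. liquor liability coverage $1,650,000 < $1,675,000 → not met
2. condition 'sells for on-premises consumption' holds; days of unreported inventory shrinkage 14 > 8 → not met
3. signage compliance review 116 days ago vs limit 180 → met
4. age-verification signage present → met
5. age-verification audit 560 days ago vs limit 540 → not met
6. excise tax bond $5,000 < $15,000 → not met
7. inventory reconciliation 131 days ago vs limit 120 → not met
8. security system test 1074 days ago vs limit 730 → not met
Not met: 1, 2, 5, 6, 7, 8

1, 2, 5, 6, 7, 8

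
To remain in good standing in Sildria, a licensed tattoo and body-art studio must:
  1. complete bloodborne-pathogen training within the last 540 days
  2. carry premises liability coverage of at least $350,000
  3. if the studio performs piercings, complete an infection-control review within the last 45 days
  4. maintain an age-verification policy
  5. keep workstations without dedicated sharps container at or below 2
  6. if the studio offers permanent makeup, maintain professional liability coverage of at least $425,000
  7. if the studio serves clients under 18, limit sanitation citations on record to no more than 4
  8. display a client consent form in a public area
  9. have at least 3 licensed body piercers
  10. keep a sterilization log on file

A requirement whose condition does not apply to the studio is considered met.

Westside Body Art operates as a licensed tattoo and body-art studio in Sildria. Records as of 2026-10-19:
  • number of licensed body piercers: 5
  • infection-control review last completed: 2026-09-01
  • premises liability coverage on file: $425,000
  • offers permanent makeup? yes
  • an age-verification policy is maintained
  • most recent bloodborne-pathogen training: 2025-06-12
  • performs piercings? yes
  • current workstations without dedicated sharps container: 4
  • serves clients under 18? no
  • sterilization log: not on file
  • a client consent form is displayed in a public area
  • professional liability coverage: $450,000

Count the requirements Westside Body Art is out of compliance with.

1. bloodborne-pathogen training 494 days ago vs limit 540 → met
2. premises liability coverage $425,000 ≥ $350,000 → met
3. condition 'performs piercings' holds; infection-control review 48 days ago vs limit 45 → not met
4. age-verification policy present → met
5. workstations without dedicated sharps container 4 > 2 → not met
6. condition 'offers permanent makeup' holds; professional liability coverage $450,000 ≥ $425,000 → met
7. condition 'serves clients under 18' does not hold → requirement n/a → met
8. client consent form present → met
9. licensed body piercers 5 ≥ 3 → met
10. sterilization log absent → not met
Not met: 3 of 10

3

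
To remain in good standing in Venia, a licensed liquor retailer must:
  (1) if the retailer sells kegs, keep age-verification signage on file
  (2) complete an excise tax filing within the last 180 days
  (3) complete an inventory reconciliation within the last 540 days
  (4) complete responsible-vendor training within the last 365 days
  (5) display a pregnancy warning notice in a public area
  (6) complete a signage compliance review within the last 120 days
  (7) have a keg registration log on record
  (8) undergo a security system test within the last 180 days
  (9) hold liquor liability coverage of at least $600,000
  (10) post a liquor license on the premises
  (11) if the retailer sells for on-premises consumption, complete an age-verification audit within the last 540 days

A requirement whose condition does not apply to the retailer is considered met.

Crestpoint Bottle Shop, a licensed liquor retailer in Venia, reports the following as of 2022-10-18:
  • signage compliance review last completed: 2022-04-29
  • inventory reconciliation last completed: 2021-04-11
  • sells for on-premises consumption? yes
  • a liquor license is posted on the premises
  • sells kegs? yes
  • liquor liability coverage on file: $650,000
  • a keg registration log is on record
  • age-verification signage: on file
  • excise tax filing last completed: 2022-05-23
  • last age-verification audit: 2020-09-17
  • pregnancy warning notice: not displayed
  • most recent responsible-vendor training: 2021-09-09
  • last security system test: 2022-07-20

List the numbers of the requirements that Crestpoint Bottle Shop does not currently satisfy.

3, 4, 5, 6, 11

1. condition 'sells kegs' holds; age-verification signage present → met
2. excise tax filing 148 days ago vs limit 180 → met
3. inventory reconciliation 555 days ago vs limit 540 → not met
4. responsible-vendor training 404 days ago vs limit 365 → not met
5. pregnancy warning notice absent → not met
6. signage compliance review 172 days ago vs limit 120 → not met
7. keg registration log present → met
8. security system test 90 days ago vs limit 180 → met
9. liquor liability coverage $650,000 ≥ $600,000 → met
10. liquor license present → met
11. condition 'sells for on-premises consumption' holds; age-verification audit 761 days ago vs limit 540 → not met
Not met: 3, 4, 5, 6, 11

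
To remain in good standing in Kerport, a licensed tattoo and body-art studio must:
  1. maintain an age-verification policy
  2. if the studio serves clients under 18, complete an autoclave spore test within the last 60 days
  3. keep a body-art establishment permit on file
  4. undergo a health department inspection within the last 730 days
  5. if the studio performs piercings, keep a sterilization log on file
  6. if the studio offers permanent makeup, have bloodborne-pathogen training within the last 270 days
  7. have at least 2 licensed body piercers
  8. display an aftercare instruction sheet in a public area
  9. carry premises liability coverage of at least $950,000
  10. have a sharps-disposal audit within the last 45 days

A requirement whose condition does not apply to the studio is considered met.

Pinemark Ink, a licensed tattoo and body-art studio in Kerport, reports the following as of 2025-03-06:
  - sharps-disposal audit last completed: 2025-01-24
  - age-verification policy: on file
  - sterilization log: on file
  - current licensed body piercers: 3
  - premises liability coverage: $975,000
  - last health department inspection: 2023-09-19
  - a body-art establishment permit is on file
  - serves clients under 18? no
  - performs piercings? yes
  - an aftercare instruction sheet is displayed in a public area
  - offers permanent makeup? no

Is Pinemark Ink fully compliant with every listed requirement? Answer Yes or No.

1. age-verification policy present → met
2. condition 'serves clients under 18' does not hold → requirement n/a → met
3. body-art establishment permit present → met
4. health department inspection 534 days ago vs limit 730 → met
5. condition 'performs piercings' holds; sterilization log present → met
6. condition 'offers permanent makeup' does not hold → requirement n/a → met
7. licensed body piercers 3 ≥ 2 → met
8. aftercare instruction sheet present → met
9. premises liability coverage $975,000 ≥ $950,000 → met
10. sharps-disposal audit 41 days ago vs limit 45 → met
All met.

Yes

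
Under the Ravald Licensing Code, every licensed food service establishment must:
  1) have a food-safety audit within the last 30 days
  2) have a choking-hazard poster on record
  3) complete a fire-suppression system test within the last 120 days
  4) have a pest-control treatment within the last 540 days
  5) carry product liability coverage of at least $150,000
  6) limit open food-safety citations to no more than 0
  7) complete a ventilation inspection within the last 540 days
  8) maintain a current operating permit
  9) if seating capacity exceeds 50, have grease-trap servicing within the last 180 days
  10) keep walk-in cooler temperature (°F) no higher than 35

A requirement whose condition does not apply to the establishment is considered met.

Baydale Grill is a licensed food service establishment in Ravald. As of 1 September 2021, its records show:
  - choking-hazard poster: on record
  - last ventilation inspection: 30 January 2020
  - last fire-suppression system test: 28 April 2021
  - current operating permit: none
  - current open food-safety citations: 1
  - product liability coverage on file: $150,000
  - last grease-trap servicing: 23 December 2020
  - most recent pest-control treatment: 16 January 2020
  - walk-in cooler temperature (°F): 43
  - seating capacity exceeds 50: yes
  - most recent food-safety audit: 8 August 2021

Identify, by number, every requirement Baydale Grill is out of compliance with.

3, 4, 6, 7, 8, 9, 10

1. food-safety audit 24 days ago vs limit 30 → met
2. choking-hazard poster present → met
3. fire-suppression system test 126 days ago vs limit 120 → not met
4. pest-control treatment 594 days ago vs limit 540 → not met
5. product liability coverage $150,000 ≥ $150,000 → met
6. open food-safety citations 1 > 0 → not met
7. ventilation inspection 580 days ago vs limit 540 → not met
8. current operating permit absent → not met
9. condition 'seating capacity exceeds 50' holds; grease-trap servicing 252 days ago vs limit 180 → not met
10. walk-in cooler temperature (°F) 43 > 35 → not met
Not met: 3, 4, 6, 7, 8, 9, 10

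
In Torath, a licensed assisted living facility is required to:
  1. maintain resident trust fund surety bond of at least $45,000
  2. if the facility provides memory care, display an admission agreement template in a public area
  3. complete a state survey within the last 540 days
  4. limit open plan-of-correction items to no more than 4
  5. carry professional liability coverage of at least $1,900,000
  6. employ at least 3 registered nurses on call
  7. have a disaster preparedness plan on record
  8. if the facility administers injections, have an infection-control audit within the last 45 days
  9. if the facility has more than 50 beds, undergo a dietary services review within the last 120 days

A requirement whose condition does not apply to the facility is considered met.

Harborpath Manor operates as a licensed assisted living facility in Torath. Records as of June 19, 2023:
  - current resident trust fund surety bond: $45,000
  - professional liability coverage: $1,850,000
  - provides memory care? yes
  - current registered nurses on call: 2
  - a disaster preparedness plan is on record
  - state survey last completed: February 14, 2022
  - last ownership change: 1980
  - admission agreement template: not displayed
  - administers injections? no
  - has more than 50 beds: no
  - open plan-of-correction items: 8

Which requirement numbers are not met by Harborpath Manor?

2, 4, 5, 6

1. resident trust fund surety bond $45,000 ≥ $45,000 → met
2. condition 'provides memory care' holds; admission agreement template absent → not met
3. state survey 490 days ago vs limit 540 → met
4. open plan-of-correction items 8 > 4 → not met
5. professional liability coverage $1,850,000 < $1,900,000 → not met
6. registered nurses on call 2 < 3 → not met
7. disaster preparedness plan present → met
8. condition 'administers injections' does not hold → requirement n/a → met
9. condition 'has more than 50 beds' does not hold → requirement n/a → met
Not met: 2, 4, 5, 6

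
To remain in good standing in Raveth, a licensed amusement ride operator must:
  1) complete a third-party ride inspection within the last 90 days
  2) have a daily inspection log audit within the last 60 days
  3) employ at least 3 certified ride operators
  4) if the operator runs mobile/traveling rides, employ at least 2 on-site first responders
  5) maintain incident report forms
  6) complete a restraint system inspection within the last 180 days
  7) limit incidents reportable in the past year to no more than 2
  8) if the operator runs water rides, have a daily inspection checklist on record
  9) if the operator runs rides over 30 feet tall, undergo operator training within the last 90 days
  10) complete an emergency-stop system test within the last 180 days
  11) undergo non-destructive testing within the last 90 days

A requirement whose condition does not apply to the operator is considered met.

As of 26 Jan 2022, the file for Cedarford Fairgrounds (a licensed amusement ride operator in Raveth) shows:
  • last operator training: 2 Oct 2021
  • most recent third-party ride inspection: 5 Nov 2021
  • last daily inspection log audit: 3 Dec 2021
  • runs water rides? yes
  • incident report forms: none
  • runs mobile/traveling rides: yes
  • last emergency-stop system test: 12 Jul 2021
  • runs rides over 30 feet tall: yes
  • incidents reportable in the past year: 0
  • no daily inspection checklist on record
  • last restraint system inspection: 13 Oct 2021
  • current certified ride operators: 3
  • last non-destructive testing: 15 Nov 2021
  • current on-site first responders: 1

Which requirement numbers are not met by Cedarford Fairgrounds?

1. third-party ride inspection 82 days ago vs limit 90 → met
2. daily inspection log audit 54 days ago vs limit 60 → met
3. certified ride operators 3 ≥ 3 → met
4. condition 'runs mobile/traveling rides' holds; on-site first responders 1 < 2 → not met
5. incident report forms absent → not met
6. restraint system inspection 105 days ago vs limit 180 → met
7. incidents reportable in the past year 0 ≤ 2 → met
8. condition 'runs water rides' holds; daily inspection checklist absent → not met
9. condition 'runs rides over 30 feet tall' holds; operator training 116 days ago vs limit 90 → not met
10. emergency-stop system test 198 days ago vs limit 180 → not met
11. non-destructive testing 72 days ago vs limit 90 → met
Not met: 4, 5, 8, 9, 10

4, 5, 8, 9, 10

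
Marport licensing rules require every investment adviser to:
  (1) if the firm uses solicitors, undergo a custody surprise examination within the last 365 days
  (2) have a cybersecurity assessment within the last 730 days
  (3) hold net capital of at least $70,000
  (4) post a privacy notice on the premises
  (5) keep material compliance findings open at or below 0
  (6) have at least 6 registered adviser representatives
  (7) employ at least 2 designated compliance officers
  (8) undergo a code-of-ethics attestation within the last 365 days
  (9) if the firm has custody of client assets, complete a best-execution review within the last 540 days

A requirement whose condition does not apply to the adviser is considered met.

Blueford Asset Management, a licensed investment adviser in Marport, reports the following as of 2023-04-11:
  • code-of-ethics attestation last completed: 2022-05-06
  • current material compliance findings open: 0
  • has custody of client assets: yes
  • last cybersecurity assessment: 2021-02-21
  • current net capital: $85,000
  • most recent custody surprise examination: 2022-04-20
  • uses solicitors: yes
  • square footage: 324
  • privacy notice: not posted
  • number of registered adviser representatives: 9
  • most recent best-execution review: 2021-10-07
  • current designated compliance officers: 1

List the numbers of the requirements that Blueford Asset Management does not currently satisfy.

2, 4, 7, 9

1. condition 'uses solicitors' holds; custody surprise examination 356 days ago vs limit 365 → met
2. cybersecurity assessment 779 days ago vs limit 730 → not met
3. net capital $85,000 ≥ $70,000 → met
4. privacy notice absent → not met
5. material compliance findings open 0 ≤ 0 → met
6. registered adviser representatives 9 ≥ 6 → met
7. designated compliance officers 1 < 2 → not met
8. code-of-ethics attestation 340 days ago vs limit 365 → met
9. condition 'has custody of client assets' holds; best-execution review 551 days ago vs limit 540 → not met
Not met: 2, 4, 7, 9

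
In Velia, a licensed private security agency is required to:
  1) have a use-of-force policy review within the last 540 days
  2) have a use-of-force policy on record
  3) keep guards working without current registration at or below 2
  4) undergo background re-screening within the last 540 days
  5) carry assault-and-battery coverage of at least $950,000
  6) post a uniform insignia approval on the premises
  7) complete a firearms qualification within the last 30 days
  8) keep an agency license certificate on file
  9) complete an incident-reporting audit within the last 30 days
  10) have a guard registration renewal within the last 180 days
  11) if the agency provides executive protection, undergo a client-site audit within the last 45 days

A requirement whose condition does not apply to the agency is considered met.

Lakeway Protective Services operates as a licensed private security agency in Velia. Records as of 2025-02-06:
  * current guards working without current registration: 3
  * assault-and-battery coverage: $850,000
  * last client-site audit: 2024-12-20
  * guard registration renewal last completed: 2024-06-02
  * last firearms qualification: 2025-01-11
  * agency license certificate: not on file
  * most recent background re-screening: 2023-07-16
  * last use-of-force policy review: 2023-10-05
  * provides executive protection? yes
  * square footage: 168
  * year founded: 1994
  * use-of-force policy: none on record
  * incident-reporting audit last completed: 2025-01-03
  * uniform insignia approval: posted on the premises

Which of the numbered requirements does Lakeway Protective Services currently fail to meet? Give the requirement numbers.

1. use-of-force policy review 490 days ago vs limit 540 → met
2. use-of-force policy absent → not met
3. guards working without current registration 3 > 2 → not met
4. background re-screening 571 days ago vs limit 540 → not met
5. assault-and-battery coverage $850,000 < $950,000 → not met
6. uniform insignia approval present → met
7. firearms qualification 26 days ago vs limit 30 → met
8. agency license certificate absent → not met
9. incident-reporting audit 34 days ago vs limit 30 → not met
10. guard registration renewal 249 days ago vs limit 180 → not met
11. condition 'provides executive protection' holds; client-site audit 48 days ago vs limit 45 → not met
Not met: 2, 3, 4, 5, 8, 9, 10, 11

2, 3, 4, 5, 8, 9, 10, 11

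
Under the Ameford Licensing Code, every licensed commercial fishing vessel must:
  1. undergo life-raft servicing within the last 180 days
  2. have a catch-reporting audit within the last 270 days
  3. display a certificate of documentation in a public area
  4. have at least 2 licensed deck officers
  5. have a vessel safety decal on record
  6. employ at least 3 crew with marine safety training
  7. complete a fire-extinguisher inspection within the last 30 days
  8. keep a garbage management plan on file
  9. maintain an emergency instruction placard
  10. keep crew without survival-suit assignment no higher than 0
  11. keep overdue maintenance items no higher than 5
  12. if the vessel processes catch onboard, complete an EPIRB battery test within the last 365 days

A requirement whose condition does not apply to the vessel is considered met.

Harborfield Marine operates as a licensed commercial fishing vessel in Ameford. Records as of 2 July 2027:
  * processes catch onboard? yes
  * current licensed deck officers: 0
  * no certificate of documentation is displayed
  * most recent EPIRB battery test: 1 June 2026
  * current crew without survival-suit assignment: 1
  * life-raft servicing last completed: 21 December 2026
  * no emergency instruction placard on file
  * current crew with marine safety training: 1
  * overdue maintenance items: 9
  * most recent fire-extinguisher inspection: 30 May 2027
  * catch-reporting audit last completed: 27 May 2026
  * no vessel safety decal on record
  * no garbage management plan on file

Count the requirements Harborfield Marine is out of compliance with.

12

1. life-raft servicing 193 days ago vs limit 180 → not met
2. catch-reporting audit 401 days ago vs limit 270 → not met
3. certificate of documentation absent → not met
4. licensed deck officers 0 < 2 → not met
5. vessel safety decal absent → not met
6. crew with marine safety training 1 < 3 → not met
7. fire-extinguisher inspection 33 days ago vs limit 30 → not met
8. garbage management plan absent → not met
9. emergency instruction placard absent → not met
10. crew without survival-suit assignment 1 > 0 → not met
11. overdue maintenance items 9 > 5 → not met
12. condition 'processes catch onboard' holds; EPIRB battery test 396 days ago vs limit 365 → not met
Not met: 12 of 12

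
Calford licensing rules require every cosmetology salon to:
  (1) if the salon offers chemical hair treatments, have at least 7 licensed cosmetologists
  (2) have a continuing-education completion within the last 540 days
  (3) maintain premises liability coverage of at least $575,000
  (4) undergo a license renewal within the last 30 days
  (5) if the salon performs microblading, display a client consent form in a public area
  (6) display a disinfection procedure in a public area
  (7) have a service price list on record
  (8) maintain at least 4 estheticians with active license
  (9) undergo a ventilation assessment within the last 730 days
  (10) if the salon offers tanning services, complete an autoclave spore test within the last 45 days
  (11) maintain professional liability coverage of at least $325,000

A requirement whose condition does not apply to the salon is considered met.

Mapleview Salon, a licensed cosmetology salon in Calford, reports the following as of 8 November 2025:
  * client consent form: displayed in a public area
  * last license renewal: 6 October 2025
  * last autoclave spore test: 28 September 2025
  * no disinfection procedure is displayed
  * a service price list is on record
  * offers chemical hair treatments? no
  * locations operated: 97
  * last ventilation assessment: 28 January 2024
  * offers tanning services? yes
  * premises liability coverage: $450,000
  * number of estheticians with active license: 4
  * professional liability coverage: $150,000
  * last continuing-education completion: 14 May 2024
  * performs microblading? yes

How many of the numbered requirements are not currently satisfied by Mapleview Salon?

1. condition 'offers chemical hair treatments' does not hold → requirement n/a → met
2. continuing-education completion 543 days ago vs limit 540 → not met
3. premises liability coverage $450,000 < $575,000 → not met
4. license renewal 33 days ago vs limit 30 → not met
5. condition 'performs microblading' holds; client consent form present → met
6. disinfection procedure absent → not met
7. service price list present → met
8. estheticians with active license 4 ≥ 4 → met
9. ventilation assessment 650 days ago vs limit 730 → met
10. condition 'offers tanning services' holds; autoclave spore test 41 days ago vs limit 45 → met
11. professional liability coverage $150,000 < $325,000 → not met
Not met: 5 of 11

5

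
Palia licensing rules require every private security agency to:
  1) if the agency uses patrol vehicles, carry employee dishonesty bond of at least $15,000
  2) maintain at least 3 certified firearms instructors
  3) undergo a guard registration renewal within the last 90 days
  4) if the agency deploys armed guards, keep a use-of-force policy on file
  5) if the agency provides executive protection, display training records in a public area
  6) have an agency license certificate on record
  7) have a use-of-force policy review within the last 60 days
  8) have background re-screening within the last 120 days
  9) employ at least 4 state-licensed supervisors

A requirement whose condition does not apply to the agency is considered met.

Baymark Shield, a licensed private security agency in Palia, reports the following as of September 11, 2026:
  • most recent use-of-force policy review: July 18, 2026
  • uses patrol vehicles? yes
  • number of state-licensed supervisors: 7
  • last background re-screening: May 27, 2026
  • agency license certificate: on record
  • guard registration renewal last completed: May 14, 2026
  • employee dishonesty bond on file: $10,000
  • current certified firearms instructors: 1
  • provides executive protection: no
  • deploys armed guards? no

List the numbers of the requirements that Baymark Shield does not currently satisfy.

1, 2, 3

1. condition 'uses patrol vehicles' holds; employee dishonesty bond $10,000 < $15,000 → not met
2. certified firearms instructors 1 < 3 → not met
3. guard registration renewal 120 days ago vs limit 90 → not met
4. condition 'deploys armed guards' does not hold → requirement n/a → met
5. condition 'provides executive protection' does not hold → requirement n/a → met
6. agency license certificate present → met
7. use-of-force policy review 55 days ago vs limit 60 → met
8. background re-screening 107 days ago vs limit 120 → met
9. state-licensed supervisors 7 ≥ 4 → met
Not met: 1, 2, 3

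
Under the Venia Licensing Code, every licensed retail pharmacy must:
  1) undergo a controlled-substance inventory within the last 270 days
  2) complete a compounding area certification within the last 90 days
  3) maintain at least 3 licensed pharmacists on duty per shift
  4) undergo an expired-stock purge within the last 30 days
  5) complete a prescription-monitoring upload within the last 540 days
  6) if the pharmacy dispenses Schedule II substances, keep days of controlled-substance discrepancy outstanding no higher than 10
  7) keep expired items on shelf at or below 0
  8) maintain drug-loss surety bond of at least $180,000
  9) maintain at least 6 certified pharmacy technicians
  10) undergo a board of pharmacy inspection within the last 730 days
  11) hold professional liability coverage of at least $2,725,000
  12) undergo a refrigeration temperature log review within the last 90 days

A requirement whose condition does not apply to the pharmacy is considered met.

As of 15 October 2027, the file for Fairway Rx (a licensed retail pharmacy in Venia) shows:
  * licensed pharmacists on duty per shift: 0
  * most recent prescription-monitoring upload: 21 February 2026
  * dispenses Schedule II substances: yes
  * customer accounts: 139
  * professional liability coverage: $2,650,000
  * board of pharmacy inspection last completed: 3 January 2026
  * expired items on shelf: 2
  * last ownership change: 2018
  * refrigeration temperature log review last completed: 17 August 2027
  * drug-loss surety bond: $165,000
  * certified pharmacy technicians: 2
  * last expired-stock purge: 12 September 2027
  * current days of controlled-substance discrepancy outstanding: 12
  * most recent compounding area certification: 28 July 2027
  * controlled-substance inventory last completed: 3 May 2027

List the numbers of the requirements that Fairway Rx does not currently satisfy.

1. controlled-substance inventory 165 days ago vs limit 270 → met
2. compounding area certification 79 days ago vs limit 90 → met
3. licensed pharmacists on duty per shift 0 < 3 → not met
4. expired-stock purge 33 days ago vs limit 30 → not met
5. prescription-monitoring upload 601 days ago vs limit 540 → not met
6. condition 'dispenses Schedule II substances' holds; days of controlled-substance discrepancy outstanding 12 > 10 → not met
7. expired items on shelf 2 > 0 → not met
8. drug-loss surety bond $165,000 < $180,000 → not met
9. certified pharmacy technicians 2 < 6 → not met
10. board of pharmacy inspection 650 days ago vs limit 730 → met
11. professional liability coverage $2,650,000 < $2,725,000 → not met
12. refrigeration temperature log review 59 days ago vs limit 90 → met
Not met: 3, 4, 5, 6, 7, 8, 9, 11

3, 4, 5, 6, 7, 8, 9, 11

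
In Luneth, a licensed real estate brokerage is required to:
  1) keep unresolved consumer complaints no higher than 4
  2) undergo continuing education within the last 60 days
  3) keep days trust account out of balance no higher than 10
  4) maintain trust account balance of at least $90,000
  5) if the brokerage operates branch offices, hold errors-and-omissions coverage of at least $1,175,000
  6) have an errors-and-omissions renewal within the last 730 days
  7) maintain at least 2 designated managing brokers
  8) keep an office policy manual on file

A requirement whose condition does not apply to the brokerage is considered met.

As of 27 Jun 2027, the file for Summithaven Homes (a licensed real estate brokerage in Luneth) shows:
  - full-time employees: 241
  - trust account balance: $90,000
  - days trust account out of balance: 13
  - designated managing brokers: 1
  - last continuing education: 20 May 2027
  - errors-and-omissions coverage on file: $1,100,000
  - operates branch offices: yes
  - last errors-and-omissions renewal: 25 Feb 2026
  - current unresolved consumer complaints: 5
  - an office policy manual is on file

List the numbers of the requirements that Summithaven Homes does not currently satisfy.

1, 3, 5, 7

1. unresolved consumer complaints 5 > 4 → not met
2. continuing education 38 days ago vs limit 60 → met
3. days trust account out of balance 13 > 10 → not met
4. trust account balance $90,000 ≥ $90,000 → met
5. condition 'operates branch offices' holds; errors-and-omissions coverage $1,100,000 < $1,175,000 → not met
6. errors-and-omissions renewal 487 days ago vs limit 730 → met
7. designated managing brokers 1 < 2 → not met
8. office policy manual present → met
Not met: 1, 3, 5, 7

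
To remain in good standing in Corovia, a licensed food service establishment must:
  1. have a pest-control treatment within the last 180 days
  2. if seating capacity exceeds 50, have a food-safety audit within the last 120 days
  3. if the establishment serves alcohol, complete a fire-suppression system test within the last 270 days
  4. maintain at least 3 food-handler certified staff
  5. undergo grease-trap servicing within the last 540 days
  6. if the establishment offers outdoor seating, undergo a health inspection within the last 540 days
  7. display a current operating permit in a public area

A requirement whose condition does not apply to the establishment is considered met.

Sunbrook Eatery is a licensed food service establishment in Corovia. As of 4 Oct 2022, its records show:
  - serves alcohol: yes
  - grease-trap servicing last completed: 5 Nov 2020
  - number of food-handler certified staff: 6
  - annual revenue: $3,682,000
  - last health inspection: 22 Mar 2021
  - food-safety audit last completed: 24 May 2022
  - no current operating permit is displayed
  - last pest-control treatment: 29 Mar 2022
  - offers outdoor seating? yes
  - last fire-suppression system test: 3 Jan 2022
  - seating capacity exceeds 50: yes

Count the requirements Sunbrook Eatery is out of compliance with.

6

1. pest-control treatment 189 days ago vs limit 180 → not met
2. condition 'seating capacity exceeds 50' holds; food-safety audit 133 days ago vs limit 120 → not met
3. condition 'serves alcohol' holds; fire-suppression system test 274 days ago vs limit 270 → not met
4. food-handler certified staff 6 ≥ 3 → met
5. grease-trap servicing 698 days ago vs limit 540 → not met
6. condition 'offers outdoor seating' holds; health inspection 561 days ago vs limit 540 → not met
7. current operating permit absent → not met
Not met: 6 of 7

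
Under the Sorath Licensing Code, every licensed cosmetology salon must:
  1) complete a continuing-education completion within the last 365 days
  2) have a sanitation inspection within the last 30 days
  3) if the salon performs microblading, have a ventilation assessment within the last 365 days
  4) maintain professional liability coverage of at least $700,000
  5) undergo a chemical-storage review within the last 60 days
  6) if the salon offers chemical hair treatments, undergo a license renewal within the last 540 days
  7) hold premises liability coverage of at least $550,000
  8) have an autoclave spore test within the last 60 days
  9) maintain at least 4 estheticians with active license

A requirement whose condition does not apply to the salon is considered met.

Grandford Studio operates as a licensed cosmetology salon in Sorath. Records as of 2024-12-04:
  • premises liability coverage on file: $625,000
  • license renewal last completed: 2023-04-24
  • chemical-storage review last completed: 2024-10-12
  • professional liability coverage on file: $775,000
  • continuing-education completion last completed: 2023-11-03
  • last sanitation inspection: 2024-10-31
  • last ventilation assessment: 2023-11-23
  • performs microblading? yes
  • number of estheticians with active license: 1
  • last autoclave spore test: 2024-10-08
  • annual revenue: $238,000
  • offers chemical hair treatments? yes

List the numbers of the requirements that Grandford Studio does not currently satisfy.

1, 2, 3, 6, 9

1. continuing-education completion 397 days ago vs limit 365 → not met
2. sanitation inspection 34 days ago vs limit 30 → not met
3. condition 'performs microblading' holds; ventilation assessment 377 days ago vs limit 365 → not met
4. professional liability coverage $775,000 ≥ $700,000 → met
5. chemical-storage review 53 days ago vs limit 60 → met
6. condition 'offers chemical hair treatments' holds; license renewal 590 days ago vs limit 540 → not met
7. premises liability coverage $625,000 ≥ $550,000 → met
8. autoclave spore test 57 days ago vs limit 60 → met
9. estheticians with active license 1 < 4 → not met
Not met: 1, 2, 3, 6, 9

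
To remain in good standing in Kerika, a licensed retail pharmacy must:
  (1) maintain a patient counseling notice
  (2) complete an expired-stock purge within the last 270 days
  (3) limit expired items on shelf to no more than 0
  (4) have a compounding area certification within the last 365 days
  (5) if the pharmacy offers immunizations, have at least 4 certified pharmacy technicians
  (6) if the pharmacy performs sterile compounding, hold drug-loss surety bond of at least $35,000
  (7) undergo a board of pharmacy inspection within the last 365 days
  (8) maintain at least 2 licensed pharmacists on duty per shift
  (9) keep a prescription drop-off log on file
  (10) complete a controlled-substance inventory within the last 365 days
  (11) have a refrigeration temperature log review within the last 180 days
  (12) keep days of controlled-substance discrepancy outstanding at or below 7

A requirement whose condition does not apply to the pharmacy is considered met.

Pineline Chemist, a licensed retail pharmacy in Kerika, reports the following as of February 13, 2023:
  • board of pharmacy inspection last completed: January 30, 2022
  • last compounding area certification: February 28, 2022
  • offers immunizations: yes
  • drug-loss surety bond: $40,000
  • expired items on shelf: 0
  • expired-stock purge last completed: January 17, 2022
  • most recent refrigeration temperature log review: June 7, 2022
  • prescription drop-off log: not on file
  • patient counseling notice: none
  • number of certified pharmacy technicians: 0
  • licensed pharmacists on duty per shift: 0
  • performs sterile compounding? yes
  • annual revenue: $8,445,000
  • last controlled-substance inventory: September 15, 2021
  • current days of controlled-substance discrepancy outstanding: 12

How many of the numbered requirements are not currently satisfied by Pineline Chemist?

1. patient counseling notice absent → not met
2. expired-stock purge 392 days ago vs limit 270 → not met
3. expired items on shelf 0 ≤ 0 → met
4. compounding area certification 350 days ago vs limit 365 → met
5. condition 'offers immunizations' holds; certified pharmacy technicians 0 < 4 → not met
6. condition 'performs sterile compounding' holds; drug-loss surety bond $40,000 ≥ $35,000 → met
7. board of pharmacy inspection 379 days ago vs limit 365 → not met
8. licensed pharmacists on duty per shift 0 < 2 → not met
9. prescription drop-off log absent → not met
10. controlled-substance inventory 516 days ago vs limit 365 → not met
11. refrigeration temperature log review 251 days ago vs limit 180 → not met
12. days of controlled-substance discrepancy outstanding 12 > 7 → not met
Not met: 9 of 12

9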